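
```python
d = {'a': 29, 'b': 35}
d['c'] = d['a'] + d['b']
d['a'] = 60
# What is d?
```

After line 1: d = {'a': 29, 'b': 35}
After line 2 (d['c'] = 29 + 35): d = {'a': 29, 'b': 35, 'c': 64}
After line 3: d = {'a': 60, 'b': 35, 'c': 64}

{'a': 60, 'b': 35, 'c': 64}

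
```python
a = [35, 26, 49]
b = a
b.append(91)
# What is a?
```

After line 1: a = [35, 26, 49]
After line 2 (b = a is an alias, same object): a = [35, 26, 49], b = [35, 26, 49]
After line 3 (b.append mutates the shared list): a = [35, 26, 49, 91], b = [35, 26, 49, 91]

[35, 26, 49, 91]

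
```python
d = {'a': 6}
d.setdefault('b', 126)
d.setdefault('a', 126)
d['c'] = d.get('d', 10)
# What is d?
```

After line 1: d = {'a': 6}
After line 2 (setdefault adds 'b'=126): d = {'a': 6, 'b': 126}
After line 3 (setdefault 'a' no-op, already exists): d = {'a': 6, 'b': 126}
After line 4 (get('d', 10) returns default since 'd' not in d): d = {'a': 6, 'b': 126, 'c': 10}

{'a': 6, 'b': 126, 'c': 10}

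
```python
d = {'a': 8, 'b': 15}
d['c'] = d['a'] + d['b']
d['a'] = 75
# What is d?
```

After line 1: d = {'a': 8, 'b': 15}
After line 2 (d['c'] = 8 + 15): d = {'a': 8, 'b': 15, 'c': 23}
After line 3: d = {'a': 75, 'b': 15, 'c': 23}

{'a': 75, 'b': 15, 'c': 23}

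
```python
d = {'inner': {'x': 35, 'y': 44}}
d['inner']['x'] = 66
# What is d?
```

After line 1: d = {'inner': {'x': 35, 'y': 44}}
After line 2 (inner x overwritten): d = {'inner': {'x': 66, 'y': 44}}

{'inner': {'x': 66, 'y': 44}}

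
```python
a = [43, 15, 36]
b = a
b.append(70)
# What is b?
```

After line 1: a = [43, 15, 36]
After line 2 (b = a is an alias, same object): a = [43, 15, 36], b = [43, 15, 36]
After line 3 (b.append mutates the shared list): a = [43, 15, 36, 70], b = [43, 15, 36, 70]

[43, 15, 36, 70]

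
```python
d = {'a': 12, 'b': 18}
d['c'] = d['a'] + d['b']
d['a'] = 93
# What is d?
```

After line 1: d = {'a': 12, 'b': 18}
After line 2 (d['c'] = 12 + 18): d = {'a': 12, 'b': 18, 'c': 30}
After line 3: d = {'a': 93, 'b': 18, 'c': 30}

{'a': 93, 'b': 18, 'c': 30}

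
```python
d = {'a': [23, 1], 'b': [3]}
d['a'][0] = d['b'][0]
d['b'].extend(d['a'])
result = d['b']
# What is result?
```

After line 1: d = {'a': [23, 1], 'b': [3]}
After line 2 (a[0] = b[0] = 3): d = {'a': [3, 1], 'b': [3]}
After line 3 (b.extend(a) appends [3, 1]): d = {'a': [3, 1], 'b': [3, 3, 1]}
After line 4: result = d['b'] = [3, 3, 1]

[3, 3, 1]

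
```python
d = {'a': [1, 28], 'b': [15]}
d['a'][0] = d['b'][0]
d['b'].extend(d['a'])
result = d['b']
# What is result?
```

After line 1: d = {'a': [1, 28], 'b': [15]}
After line 2 (a[0] = b[0] = 15): d = {'a': [15, 28], 'b': [15]}
After line 3 (b.extend(a) appends [15, 28]): d = {'a': [15, 28], 'b': [15, 15, 28]}
After line 4: result = d['b'] = [15, 15, 28]

[15, 15, 28]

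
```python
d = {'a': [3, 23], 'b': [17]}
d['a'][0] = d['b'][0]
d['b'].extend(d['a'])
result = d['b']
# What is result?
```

After line 1: d = {'a': [3, 23], 'b': [17]}
After line 2 (a[0] = b[0] = 17): d = {'a': [17, 23], 'b': [17]}
After line 3 (b.extend(a) appends [17, 23]): d = {'a': [17, 23], 'b': [17, 17, 23]}
After line 4: result = d['b'] = [17, 17, 23]

[17, 17, 23]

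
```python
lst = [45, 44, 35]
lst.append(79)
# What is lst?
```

[45, 44, 35, 79]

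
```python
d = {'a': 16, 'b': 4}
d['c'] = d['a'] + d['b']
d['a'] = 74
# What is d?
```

After line 1: d = {'a': 16, 'b': 4}
After line 2 (d['c'] = 16 + 4): d = {'a': 16, 'b': 4, 'c': 20}
After line 3: d = {'a': 74, 'b': 4, 'c': 20}

{'a': 74, 'b': 4, 'c': 20}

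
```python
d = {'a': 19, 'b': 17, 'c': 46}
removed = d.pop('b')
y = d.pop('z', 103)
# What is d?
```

After line 1: d = {'a': 19, 'b': 17, 'c': 46}
After line 2 (pop 'b' returns 17): d = {'a': 19, 'c': 46}, removed = 17
After line 3 (pop 'z' missing, returns default 103): d = {'a': 19, 'c': 46}, y = 103

{'a': 19, 'c': 46}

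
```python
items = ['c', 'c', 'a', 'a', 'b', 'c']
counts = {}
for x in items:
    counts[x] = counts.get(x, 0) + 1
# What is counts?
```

Initial: counts = {}, items = ['c', 'c', 'a', 'a', 'b', 'c']
See 'c': counts = {'c': 1}
See 'c': counts = {'c': 2}
See 'a': counts = {'c': 2, 'a': 1}
See 'a': counts = {'c': 2, 'a': 2}
See 'b': counts = {'c': 2, 'a': 2, 'b': 1}
See 'c': counts = {'c': 3, 'a': 2, 'b': 1}

{'c': 3, 'a': 2, 'b': 1}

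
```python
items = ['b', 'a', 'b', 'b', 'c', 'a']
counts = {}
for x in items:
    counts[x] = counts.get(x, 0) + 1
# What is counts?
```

Initial: counts = {}, items = ['b', 'a', 'b', 'b', 'c', 'a']
See 'b': counts = {'b': 1}
See 'a': counts = {'b': 1, 'a': 1}
See 'b': counts = {'b': 2, 'a': 1}
See 'b': counts = {'b': 3, 'a': 1}
See 'c': counts = {'b': 3, 'a': 1, 'c': 1}
See 'a': counts = {'b': 3, 'a': 2, 'c': 1}

{'b': 3, 'a': 2, 'c': 1}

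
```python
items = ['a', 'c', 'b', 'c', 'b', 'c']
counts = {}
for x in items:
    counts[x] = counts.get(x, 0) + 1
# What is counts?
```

Initial: counts = {}, items = ['a', 'c', 'b', 'c', 'b', 'c']
See 'a': counts = {'a': 1}
See 'c': counts = {'a': 1, 'c': 1}
See 'b': counts = {'a': 1, 'c': 1, 'b': 1}
See 'c': counts = {'a': 1, 'c': 2, 'b': 1}
See 'b': counts = {'a': 1, 'c': 2, 'b': 2}
See 'c': counts = {'a': 1, 'c': 3, 'b': 2}

{'a': 1, 'c': 3, 'b': 2}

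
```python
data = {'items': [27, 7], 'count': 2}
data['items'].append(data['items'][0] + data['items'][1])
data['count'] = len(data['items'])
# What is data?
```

After line 1: data = {'items': [27, 7], 'count': 2}
After line 2 (append 27 + 7 = 34): data = {'items': [27, 7, 34], 'count': 2}
After line 3 (count = len(items) = 3): data = {'items': [27, 7, 34], 'count': 3}

{'items': [27, 7, 34], 'count': 3}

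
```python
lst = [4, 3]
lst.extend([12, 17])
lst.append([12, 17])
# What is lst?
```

After line 1: lst = [4, 3]
After line 2 (extend unpacks [12, 17]): lst = [4, 3, 12, 17]
After line 3 (append adds [12, 17] as single element): lst = [4, 3, 12, 17, [12, 17]]

[4, 3, 12, 17, [12, 17]]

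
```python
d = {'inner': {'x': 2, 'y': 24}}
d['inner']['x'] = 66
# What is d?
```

After line 1: d = {'inner': {'x': 2, 'y': 24}}
After line 2 (inner x overwritten): d = {'inner': {'x': 66, 'y': 24}}

{'inner': {'x': 66, 'y': 24}}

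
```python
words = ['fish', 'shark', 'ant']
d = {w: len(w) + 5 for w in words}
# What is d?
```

{'fish': 9, 'shark': 10, 'ant': 8}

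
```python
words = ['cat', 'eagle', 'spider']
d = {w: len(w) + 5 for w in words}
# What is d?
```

{'cat': 8, 'eagle': 10, 'spider': 11}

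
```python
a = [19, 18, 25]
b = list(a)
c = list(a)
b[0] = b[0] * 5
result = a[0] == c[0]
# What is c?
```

After line 1: a = [19, 18, 25]
After line 2 (b = list(a), copy): a = [19, 18, 25], b = [19, 18, 25]
After line 3 (c = list(a) is a copy, new object): c = [19, 18, 25]
After line 4 (b[0] = 19 * 5 = 95; only b mutates (copy)): a = [19, 18, 25], b = [95, 18, 25], c = [19, 18, 25]
After line 5 (a[0] = 19, c[0] = 19; result = True)

[19, 18, 25]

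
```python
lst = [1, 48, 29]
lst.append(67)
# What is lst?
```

[1, 48, 29, 67]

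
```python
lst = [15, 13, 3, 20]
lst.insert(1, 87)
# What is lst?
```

[15, 87, 13, 3, 20]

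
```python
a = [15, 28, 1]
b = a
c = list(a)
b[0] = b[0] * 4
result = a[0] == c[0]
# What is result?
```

After line 1: a = [15, 28, 1]
After line 2 (b = a, alias): a = [15, 28, 1], b = [15, 28, 1]
After line 3 (c = list(a) is a copy, new object): c = [15, 28, 1]
After line 4 (b[0] = 15 * 4 = 60; mutates shared a/b): a = b = [60, 28, 1], c = [15, 28, 1]
After line 5 (a[0] = 60, c[0] = 15; result = False)

False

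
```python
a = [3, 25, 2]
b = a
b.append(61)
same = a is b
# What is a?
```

After line 1: a = [3, 25, 2]
After line 2 (b = a is an alias, same object): a = [3, 25, 2], b = [3, 25, 2]
After line 3 (b.append mutates the shared list): a = [3, 25, 2, 61], b = [3, 25, 2, 61]
After line 4 (same = a is b; same object -> True): same = True

[3, 25, 2, 61]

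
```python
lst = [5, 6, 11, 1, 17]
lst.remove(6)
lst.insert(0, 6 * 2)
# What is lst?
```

After line 1: lst = [5, 6, 11, 1, 17]
After line 2 (remove first 6): lst = [5, 11, 1, 17]
After line 3 (insert 12 at index 0): lst = [12, 5, 11, 1, 17]

[12, 5, 11, 1, 17]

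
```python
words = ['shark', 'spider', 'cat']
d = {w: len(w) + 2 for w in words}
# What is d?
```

{'shark': 7, 'spider': 8, 'cat': 5}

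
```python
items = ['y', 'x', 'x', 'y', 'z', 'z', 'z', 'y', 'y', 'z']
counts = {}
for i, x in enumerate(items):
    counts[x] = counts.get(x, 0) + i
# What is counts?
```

Initial: counts = {}, items = ['y', 'x', 'x', 'y', 'z', 'z', 'z', 'y', 'y', 'z']
i=0, x='y': counts = {'y': 0}
i=1, x='x': counts = {'y': 0, 'x': 1}
i=2, x='x': counts = {'y': 0, 'x': 3}
i=3, x='y': counts = {'y': 3, 'x': 3}
i=4, x='z': counts = {'y': 3, 'x': 3, 'z': 4}
i=5, x='z': counts = {'y': 3, 'x': 3, 'z': 9}
i=6, x='z': counts = {'y': 3, 'x': 3, 'z': 15}
i=7, x='y': counts = {'y': 10, 'x': 3, 'z': 15}
i=8, x='y': counts = {'y': 18, 'x': 3, 'z': 15}
i=9, x='z': counts = {'y': 18, 'x': 3, 'z': 24}

{'y': 18, 'x': 3, 'z': 24}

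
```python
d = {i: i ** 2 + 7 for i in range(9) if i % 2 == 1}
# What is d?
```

{1: 8, 3: 16, 5: 32, 7: 56}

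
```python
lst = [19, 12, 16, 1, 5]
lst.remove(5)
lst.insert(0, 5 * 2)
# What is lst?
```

After line 1: lst = [19, 12, 16, 1, 5]
After line 2 (remove first 5): lst = [19, 12, 16, 1]
After line 3 (insert 10 at index 0): lst = [10, 19, 12, 16, 1]

[10, 19, 12, 16, 1]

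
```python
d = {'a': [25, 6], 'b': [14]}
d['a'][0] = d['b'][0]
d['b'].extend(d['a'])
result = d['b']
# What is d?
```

After line 1: d = {'a': [25, 6], 'b': [14]}
After line 2 (a[0] = b[0] = 14): d = {'a': [14, 6], 'b': [14]}
After line 3 (b.extend(a) appends [14, 6]): d = {'a': [14, 6], 'b': [14, 14, 6]}
After line 4: result = d['b'] = [14, 14, 6]

{'a': [14, 6], 'b': [14, 14, 6]}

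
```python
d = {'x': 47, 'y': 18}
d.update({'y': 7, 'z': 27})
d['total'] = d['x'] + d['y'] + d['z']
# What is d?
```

After line 1: d = {'x': 47, 'y': 18}
After line 2 (y overwritten, z added): d = {'x': 47, 'y': 7, 'z': 27}
After line 3 (total = 47 + 7 + 27 = 81): d = {'x': 47, 'y': 7, 'z': 27, 'total': 81}

{'x': 47, 'y': 7, 'z': 27, 'total': 81}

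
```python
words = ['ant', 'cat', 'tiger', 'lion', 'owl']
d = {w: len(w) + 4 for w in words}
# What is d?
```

{'ant': 7, 'cat': 7, 'tiger': 9, 'lion': 8, 'owl': 7}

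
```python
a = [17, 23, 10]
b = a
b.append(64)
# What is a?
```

After line 1: a = [17, 23, 10]
After line 2 (b = a is an alias, same object): a = [17, 23, 10], b = [17, 23, 10]
After line 3 (b.append mutates the shared list): a = [17, 23, 10, 64], b = [17, 23, 10, 64]

[17, 23, 10, 64]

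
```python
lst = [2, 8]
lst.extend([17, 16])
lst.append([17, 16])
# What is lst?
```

After line 1: lst = [2, 8]
After line 2 (extend unpacks [17, 16]): lst = [2, 8, 17, 16]
After line 3 (append adds [17, 16] as single element): lst = [2, 8, 17, 16, [17, 16]]

[2, 8, 17, 16, [17, 16]]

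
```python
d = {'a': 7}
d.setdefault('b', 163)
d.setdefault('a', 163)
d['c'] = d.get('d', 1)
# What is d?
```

After line 1: d = {'a': 7}
After line 2 (setdefault adds 'b'=163): d = {'a': 7, 'b': 163}
After line 3 (setdefault 'a' no-op, already exists): d = {'a': 7, 'b': 163}
After line 4 (get('d', 1) returns default since 'd' not in d): d = {'a': 7, 'b': 163, 'c': 1}

{'a': 7, 'b': 163, 'c': 1}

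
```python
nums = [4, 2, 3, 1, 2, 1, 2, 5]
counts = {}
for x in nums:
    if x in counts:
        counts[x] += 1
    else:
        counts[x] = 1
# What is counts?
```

Initial: counts = {}, nums = [4, 2, 3, 1, 2, 1, 2, 5]
See 4: counts = {4: 1}
See 2: counts = {4: 1, 2: 1}
See 3: counts = {4: 1, 2: 1, 3: 1}
See 1: counts = {4: 1, 2: 1, 3: 1, 1: 1}
See 2: counts = {4: 1, 2: 2, 3: 1, 1: 1}
See 1: counts = {4: 1, 2: 2, 3: 1, 1: 2}
See 2: counts = {4: 1, 2: 3, 3: 1, 1: 2}
See 5: counts = {4: 1, 2: 3, 3: 1, 1: 2, 5: 1}

{4: 1, 2: 3, 3: 1, 1: 2, 5: 1}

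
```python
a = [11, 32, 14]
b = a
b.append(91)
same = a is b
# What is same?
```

After line 1: a = [11, 32, 14]
After line 2 (b = a is an alias, same object): a = [11, 32, 14], b = [11, 32, 14]
After line 3 (b.append mutates the shared list): a = [11, 32, 14, 91], b = [11, 32, 14, 91]
After line 4 (same = a is b; same object -> True): same = True

True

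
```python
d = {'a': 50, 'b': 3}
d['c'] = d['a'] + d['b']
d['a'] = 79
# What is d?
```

After line 1: d = {'a': 50, 'b': 3}
After line 2 (d['c'] = 50 + 3): d = {'a': 50, 'b': 3, 'c': 53}
After line 3: d = {'a': 79, 'b': 3, 'c': 53}

{'a': 79, 'b': 3, 'c': 53}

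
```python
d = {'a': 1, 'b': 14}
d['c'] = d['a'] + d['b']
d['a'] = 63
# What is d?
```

After line 1: d = {'a': 1, 'b': 14}
After line 2 (d['c'] = 1 + 14): d = {'a': 1, 'b': 14, 'c': 15}
After line 3: d = {'a': 63, 'b': 14, 'c': 15}

{'a': 63, 'b': 14, 'c': 15}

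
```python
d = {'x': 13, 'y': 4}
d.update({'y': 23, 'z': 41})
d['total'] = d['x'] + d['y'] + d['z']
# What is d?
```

After line 1: d = {'x': 13, 'y': 4}
After line 2 (y overwritten, z added): d = {'x': 13, 'y': 23, 'z': 41}
After line 3 (total = 13 + 23 + 41 = 77): d = {'x': 13, 'y': 23, 'z': 41, 'total': 77}

{'x': 13, 'y': 23, 'z': 41, 'total': 77}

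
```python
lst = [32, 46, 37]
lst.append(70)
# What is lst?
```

[32, 46, 37, 70]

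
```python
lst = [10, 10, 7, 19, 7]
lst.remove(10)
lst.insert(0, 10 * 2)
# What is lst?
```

After line 1: lst = [10, 10, 7, 19, 7]
After line 2 (remove first 10): lst = [10, 7, 19, 7]
After line 3 (insert 20 at index 0): lst = [20, 10, 7, 19, 7]

[20, 10, 7, 19, 7]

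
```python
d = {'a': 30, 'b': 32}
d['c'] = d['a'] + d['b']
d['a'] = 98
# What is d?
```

After line 1: d = {'a': 30, 'b': 32}
After line 2 (d['c'] = 30 + 32): d = {'a': 30, 'b': 32, 'c': 62}
After line 3: d = {'a': 98, 'b': 32, 'c': 62}

{'a': 98, 'b': 32, 'c': 62}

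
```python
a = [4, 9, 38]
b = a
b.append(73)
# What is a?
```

After line 1: a = [4, 9, 38]
After line 2 (b = a is an alias, same object): a = [4, 9, 38], b = [4, 9, 38]
After line 3 (b.append mutates the shared list): a = [4, 9, 38, 73], b = [4, 9, 38, 73]

[4, 9, 38, 73]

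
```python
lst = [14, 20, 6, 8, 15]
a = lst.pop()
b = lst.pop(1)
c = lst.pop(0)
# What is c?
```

After line 1: lst = [14, 20, 6, 8, 15]
After line 2 (pop() -> a = 15): lst = [14, 20, 6, 8]
After line 3 (pop(1) -> b = 20): lst = [14, 6, 8]
After line 4 (pop(0) -> c = 14): lst = [6, 8]

14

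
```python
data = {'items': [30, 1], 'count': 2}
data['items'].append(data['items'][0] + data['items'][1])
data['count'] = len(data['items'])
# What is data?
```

After line 1: data = {'items': [30, 1], 'count': 2}
After line 2 (append 30 + 1 = 31): data = {'items': [30, 1, 31], 'count': 2}
After line 3 (count = len(items) = 3): data = {'items': [30, 1, 31], 'count': 3}

{'items': [30, 1, 31], 'count': 3}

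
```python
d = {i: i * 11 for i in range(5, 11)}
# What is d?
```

{5: 55, 6: 66, 7: 77, 8: 88, 9: 99, 10: 110}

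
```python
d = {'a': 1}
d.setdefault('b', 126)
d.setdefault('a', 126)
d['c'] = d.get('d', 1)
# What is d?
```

After line 1: d = {'a': 1}
After line 2 (setdefault adds 'b'=126): d = {'a': 1, 'b': 126}
After line 3 (setdefault 'a' no-op, already exists): d = {'a': 1, 'b': 126}
After line 4 (get('d', 1) returns default since 'd' not in d): d = {'a': 1, 'b': 126, 'c': 1}

{'a': 1, 'b': 126, 'c': 1}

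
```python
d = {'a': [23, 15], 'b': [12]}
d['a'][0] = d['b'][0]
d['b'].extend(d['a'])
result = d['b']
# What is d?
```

After line 1: d = {'a': [23, 15], 'b': [12]}
After line 2 (a[0] = b[0] = 12): d = {'a': [12, 15], 'b': [12]}
After line 3 (b.extend(a) appends [12, 15]): d = {'a': [12, 15], 'b': [12, 12, 15]}
After line 4: result = d['b'] = [12, 12, 15]

{'a': [12, 15], 'b': [12, 12, 15]}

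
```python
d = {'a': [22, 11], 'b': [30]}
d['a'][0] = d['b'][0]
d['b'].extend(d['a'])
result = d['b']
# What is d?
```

After line 1: d = {'a': [22, 11], 'b': [30]}
After line 2 (a[0] = b[0] = 30): d = {'a': [30, 11], 'b': [30]}
After line 3 (b.extend(a) appends [30, 11]): d = {'a': [30, 11], 'b': [30, 30, 11]}
After line 4: result = d['b'] = [30, 30, 11]

{'a': [30, 11], 'b': [30, 30, 11]}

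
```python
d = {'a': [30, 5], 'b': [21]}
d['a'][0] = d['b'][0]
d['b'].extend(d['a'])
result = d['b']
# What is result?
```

After line 1: d = {'a': [30, 5], 'b': [21]}
After line 2 (a[0] = b[0] = 21): d = {'a': [21, 5], 'b': [21]}
After line 3 (b.extend(a) appends [21, 5]): d = {'a': [21, 5], 'b': [21, 21, 5]}
After line 4: result = d['b'] = [21, 21, 5]

[21, 21, 5]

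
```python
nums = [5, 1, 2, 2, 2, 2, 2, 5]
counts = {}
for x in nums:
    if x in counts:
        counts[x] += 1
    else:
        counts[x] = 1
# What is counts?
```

Initial: counts = {}, nums = [5, 1, 2, 2, 2, 2, 2, 5]
See 5: counts = {5: 1}
See 1: counts = {5: 1, 1: 1}
See 2: counts = {5: 1, 1: 1, 2: 1}
See 2: counts = {5: 1, 1: 1, 2: 2}
See 2: counts = {5: 1, 1: 1, 2: 3}
See 2: counts = {5: 1, 1: 1, 2: 4}
See 2: counts = {5: 1, 1: 1, 2: 5}
See 5: counts = {5: 2, 1: 1, 2: 5}

{5: 2, 1: 1, 2: 5}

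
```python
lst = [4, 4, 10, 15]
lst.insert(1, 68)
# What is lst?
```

[4, 68, 4, 10, 15]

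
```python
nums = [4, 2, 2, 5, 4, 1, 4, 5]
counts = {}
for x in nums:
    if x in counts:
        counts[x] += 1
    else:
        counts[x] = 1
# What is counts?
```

Initial: counts = {}, nums = [4, 2, 2, 5, 4, 1, 4, 5]
See 4: counts = {4: 1}
See 2: counts = {4: 1, 2: 1}
See 2: counts = {4: 1, 2: 2}
See 5: counts = {4: 1, 2: 2, 5: 1}
See 4: counts = {4: 2, 2: 2, 5: 1}
See 1: counts = {4: 2, 2: 2, 5: 1, 1: 1}
See 4: counts = {4: 3, 2: 2, 5: 1, 1: 1}
See 5: counts = {4: 3, 2: 2, 5: 2, 1: 1}

{4: 3, 2: 2, 5: 2, 1: 1}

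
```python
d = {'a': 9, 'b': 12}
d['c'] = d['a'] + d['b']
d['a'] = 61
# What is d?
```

After line 1: d = {'a': 9, 'b': 12}
After line 2 (d['c'] = 9 + 12): d = {'a': 9, 'b': 12, 'c': 21}
After line 3: d = {'a': 61, 'b': 12, 'c': 21}

{'a': 61, 'b': 12, 'c': 21}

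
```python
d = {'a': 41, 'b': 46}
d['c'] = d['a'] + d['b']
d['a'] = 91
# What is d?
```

After line 1: d = {'a': 41, 'b': 46}
After line 2 (d['c'] = 41 + 46): d = {'a': 41, 'b': 46, 'c': 87}
After line 3: d = {'a': 91, 'b': 46, 'c': 87}

{'a': 91, 'b': 46, 'c': 87}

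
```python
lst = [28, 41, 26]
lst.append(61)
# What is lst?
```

[28, 41, 26, 61]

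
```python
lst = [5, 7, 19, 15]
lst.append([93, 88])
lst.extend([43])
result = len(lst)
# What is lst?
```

After line 1: lst = [5, 7, 19, 15]
After line 2 (append adds [93, 88] as single element): lst = [5, 7, 19, 15, [93, 88]]
After line 3 (extend unpacks [43], adds 43): lst = [5, 7, 19, 15, [93, 88], 43]
After line 4: result = len(lst) = 6

[5, 7, 19, 15, [93, 88], 43]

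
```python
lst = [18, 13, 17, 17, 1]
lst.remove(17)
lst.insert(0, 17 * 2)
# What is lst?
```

After line 1: lst = [18, 13, 17, 17, 1]
After line 2 (remove first 17): lst = [18, 13, 17, 1]
After line 3 (insert 34 at index 0): lst = [34, 18, 13, 17, 1]

[34, 18, 13, 17, 1]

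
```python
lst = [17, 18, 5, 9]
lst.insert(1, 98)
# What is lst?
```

[17, 98, 18, 5, 9]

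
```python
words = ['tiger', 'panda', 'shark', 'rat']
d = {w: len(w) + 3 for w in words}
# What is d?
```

{'tiger': 8, 'panda': 8, 'shark': 8, 'rat': 6}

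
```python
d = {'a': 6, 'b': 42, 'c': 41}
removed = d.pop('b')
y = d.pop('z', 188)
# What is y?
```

After line 1: d = {'a': 6, 'b': 42, 'c': 41}
After line 2 (pop 'b' returns 42): d = {'a': 6, 'c': 41}, removed = 42
After line 3 (pop 'z' missing, returns default 188): d = {'a': 6, 'c': 41}, y = 188

188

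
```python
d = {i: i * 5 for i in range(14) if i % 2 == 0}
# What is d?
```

{0: 0, 2: 10, 4: 20, 6: 30, 8: 40, 10: 50, 12: 60}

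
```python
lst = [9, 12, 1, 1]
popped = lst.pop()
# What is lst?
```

[9, 12, 1]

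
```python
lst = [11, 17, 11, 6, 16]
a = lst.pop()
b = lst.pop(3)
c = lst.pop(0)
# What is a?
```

After line 1: lst = [11, 17, 11, 6, 16]
After line 2 (pop() -> a = 16): lst = [11, 17, 11, 6]
After line 3 (pop(3) -> b = 6): lst = [11, 17, 11]
After line 4 (pop(0) -> c = 11): lst = [17, 11]

16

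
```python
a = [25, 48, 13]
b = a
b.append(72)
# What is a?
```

After line 1: a = [25, 48, 13]
After line 2 (b = a is an alias, same object): a = [25, 48, 13], b = [25, 48, 13]
After line 3 (b.append mutates the shared list): a = [25, 48, 13, 72], b = [25, 48, 13, 72]

[25, 48, 13, 72]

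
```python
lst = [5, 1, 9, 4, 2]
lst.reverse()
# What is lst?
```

[2, 4, 9, 1, 5]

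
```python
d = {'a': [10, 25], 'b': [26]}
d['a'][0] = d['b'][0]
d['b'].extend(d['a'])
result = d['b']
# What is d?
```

After line 1: d = {'a': [10, 25], 'b': [26]}
After line 2 (a[0] = b[0] = 26): d = {'a': [26, 25], 'b': [26]}
After line 3 (b.extend(a) appends [26, 25]): d = {'a': [26, 25], 'b': [26, 26, 25]}
After line 4: result = d['b'] = [26, 26, 25]

{'a': [26, 25], 'b': [26, 26, 25]}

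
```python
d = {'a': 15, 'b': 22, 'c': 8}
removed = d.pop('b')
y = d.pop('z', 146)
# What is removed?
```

After line 1: d = {'a': 15, 'b': 22, 'c': 8}
After line 2 (pop 'b' returns 22): d = {'a': 15, 'c': 8}, removed = 22
After line 3 (pop 'z' missing, returns default 146): d = {'a': 15, 'c': 8}, y = 146

22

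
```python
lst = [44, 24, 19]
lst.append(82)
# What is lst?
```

[44, 24, 19, 82]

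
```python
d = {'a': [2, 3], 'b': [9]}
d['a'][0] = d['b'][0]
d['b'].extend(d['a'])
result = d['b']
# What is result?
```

After line 1: d = {'a': [2, 3], 'b': [9]}
After line 2 (a[0] = b[0] = 9): d = {'a': [9, 3], 'b': [9]}
After line 3 (b.extend(a) appends [9, 3]): d = {'a': [9, 3], 'b': [9, 9, 3]}
After line 4: result = d['b'] = [9, 9, 3]

[9, 9, 3]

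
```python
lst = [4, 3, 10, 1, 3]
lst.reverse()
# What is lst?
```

[3, 1, 10, 3, 4]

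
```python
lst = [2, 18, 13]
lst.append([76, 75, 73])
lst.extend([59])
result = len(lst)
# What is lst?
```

After line 1: lst = [2, 18, 13]
After line 2 (append adds [76, 75, 73] as single element): lst = [2, 18, 13, [76, 75, 73]]
After line 3 (extend unpacks [59], adds 59): lst = [2, 18, 13, [76, 75, 73], 59]
After line 4: result = len(lst) = 5

[2, 18, 13, [76, 75, 73], 59]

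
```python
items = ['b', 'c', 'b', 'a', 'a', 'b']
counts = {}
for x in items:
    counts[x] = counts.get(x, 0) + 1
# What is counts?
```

Initial: counts = {}, items = ['b', 'c', 'b', 'a', 'a', 'b']
See 'b': counts = {'b': 1}
See 'c': counts = {'b': 1, 'c': 1}
See 'b': counts = {'b': 2, 'c': 1}
See 'a': counts = {'b': 2, 'c': 1, 'a': 1}
See 'a': counts = {'b': 2, 'c': 1, 'a': 2}
See 'b': counts = {'b': 3, 'c': 1, 'a': 2}

{'b': 3, 'c': 1, 'a': 2}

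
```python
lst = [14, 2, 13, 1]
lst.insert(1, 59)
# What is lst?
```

[14, 59, 2, 13, 1]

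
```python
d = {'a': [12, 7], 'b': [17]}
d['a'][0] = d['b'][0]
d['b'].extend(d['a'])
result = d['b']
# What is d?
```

After line 1: d = {'a': [12, 7], 'b': [17]}
After line 2 (a[0] = b[0] = 17): d = {'a': [17, 7], 'b': [17]}
After line 3 (b.extend(a) appends [17, 7]): d = {'a': [17, 7], 'b': [17, 17, 7]}
After line 4: result = d['b'] = [17, 17, 7]

{'a': [17, 7], 'b': [17, 17, 7]}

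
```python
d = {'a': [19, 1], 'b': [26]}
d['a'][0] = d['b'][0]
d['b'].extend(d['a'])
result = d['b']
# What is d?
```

After line 1: d = {'a': [19, 1], 'b': [26]}
After line 2 (a[0] = b[0] = 26): d = {'a': [26, 1], 'b': [26]}
After line 3 (b.extend(a) appends [26, 1]): d = {'a': [26, 1], 'b': [26, 26, 1]}
After line 4: result = d['b'] = [26, 26, 1]

{'a': [26, 1], 'b': [26, 26, 1]}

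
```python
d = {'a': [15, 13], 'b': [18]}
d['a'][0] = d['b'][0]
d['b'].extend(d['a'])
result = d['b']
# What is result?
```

After line 1: d = {'a': [15, 13], 'b': [18]}
After line 2 (a[0] = b[0] = 18): d = {'a': [18, 13], 'b': [18]}
After line 3 (b.extend(a) appends [18, 13]): d = {'a': [18, 13], 'b': [18, 18, 13]}
After line 4: result = d['b'] = [18, 18, 13]

[18, 18, 13]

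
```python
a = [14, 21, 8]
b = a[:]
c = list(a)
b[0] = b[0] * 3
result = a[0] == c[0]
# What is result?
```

After line 1: a = [14, 21, 8]
After line 2 (b = a[:], copy): a = [14, 21, 8], b = [14, 21, 8]
After line 3 (c = list(a) is a copy, new object): c = [14, 21, 8]
After line 4 (b[0] = 14 * 3 = 42; only b mutates (copy)): a = [14, 21, 8], b = [42, 21, 8], c = [14, 21, 8]
After line 5 (a[0] = 14, c[0] = 14; result = True)

True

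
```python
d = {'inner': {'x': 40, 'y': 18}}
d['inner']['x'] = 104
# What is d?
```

After line 1: d = {'inner': {'x': 40, 'y': 18}}
After line 2 (inner x overwritten): d = {'inner': {'x': 104, 'y': 18}}

{'inner': {'x': 104, 'y': 18}}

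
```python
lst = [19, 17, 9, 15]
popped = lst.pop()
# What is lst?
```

[19, 17, 9]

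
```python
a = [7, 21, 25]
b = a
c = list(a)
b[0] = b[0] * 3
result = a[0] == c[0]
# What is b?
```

After line 1: a = [7, 21, 25]
After line 2 (b = a, alias): a = [7, 21, 25], b = [7, 21, 25]
After line 3 (c = list(a) is a copy, new object): c = [7, 21, 25]
After line 4 (b[0] = 7 * 3 = 21; mutates shared a/b): a = b = [21, 21, 25], c = [7, 21, 25]
After line 5 (a[0] = 21, c[0] = 7; result = False)

[21, 21, 25]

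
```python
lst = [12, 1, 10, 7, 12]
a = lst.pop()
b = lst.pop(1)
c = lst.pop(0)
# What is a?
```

After line 1: lst = [12, 1, 10, 7, 12]
After line 2 (pop() -> a = 12): lst = [12, 1, 10, 7]
After line 3 (pop(1) -> b = 1): lst = [12, 10, 7]
After line 4 (pop(0) -> c = 12): lst = [10, 7]

12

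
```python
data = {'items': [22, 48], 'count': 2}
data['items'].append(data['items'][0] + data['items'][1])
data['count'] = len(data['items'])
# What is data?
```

After line 1: data = {'items': [22, 48], 'count': 2}
After line 2 (append 22 + 48 = 70): data = {'items': [22, 48, 70], 'count': 2}
After line 3 (count = len(items) = 3): data = {'items': [22, 48, 70], 'count': 3}

{'items': [22, 48, 70], 'count': 3}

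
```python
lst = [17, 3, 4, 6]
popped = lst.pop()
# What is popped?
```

6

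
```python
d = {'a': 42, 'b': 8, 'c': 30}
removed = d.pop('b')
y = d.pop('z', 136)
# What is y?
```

After line 1: d = {'a': 42, 'b': 8, 'c': 30}
After line 2 (pop 'b' returns 8): d = {'a': 42, 'c': 30}, removed = 8
After line 3 (pop 'z' missing, returns default 136): d = {'a': 42, 'c': 30}, y = 136

136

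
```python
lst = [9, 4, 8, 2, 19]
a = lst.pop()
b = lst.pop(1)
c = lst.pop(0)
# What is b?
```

After line 1: lst = [9, 4, 8, 2, 19]
After line 2 (pop() -> a = 19): lst = [9, 4, 8, 2]
After line 3 (pop(1) -> b = 4): lst = [9, 8, 2]
After line 4 (pop(0) -> c = 9): lst = [8, 2]

4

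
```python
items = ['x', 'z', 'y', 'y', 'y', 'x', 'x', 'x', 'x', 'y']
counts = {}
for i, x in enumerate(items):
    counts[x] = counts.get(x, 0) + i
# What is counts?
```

Initial: counts = {}, items = ['x', 'z', 'y', 'y', 'y', 'x', 'x', 'x', 'x', 'y']
i=0, x='x': counts = {'x': 0}
i=1, x='z': counts = {'x': 0, 'z': 1}
i=2, x='y': counts = {'x': 0, 'z': 1, 'y': 2}
i=3, x='y': counts = {'x': 0, 'z': 1, 'y': 5}
i=4, x='y': counts = {'x': 0, 'z': 1, 'y': 9}
i=5, x='x': counts = {'x': 5, 'z': 1, 'y': 9}
i=6, x='x': counts = {'x': 11, 'z': 1, 'y': 9}
i=7, x='x': counts = {'x': 18, 'z': 1, 'y': 9}
i=8, x='x': counts = {'x': 26, 'z': 1, 'y': 9}
i=9, x='y': counts = {'x': 26, 'z': 1, 'y': 18}

{'x': 26, 'z': 1, 'y': 18}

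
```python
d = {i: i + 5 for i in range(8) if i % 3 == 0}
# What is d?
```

{0: 5, 3: 8, 6: 11}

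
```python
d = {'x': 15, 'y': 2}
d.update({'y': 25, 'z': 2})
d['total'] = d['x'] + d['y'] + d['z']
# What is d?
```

After line 1: d = {'x': 15, 'y': 2}
After line 2 (y overwritten, z added): d = {'x': 15, 'y': 25, 'z': 2}
After line 3 (total = 15 + 25 + 2 = 42): d = {'x': 15, 'y': 25, 'z': 2, 'total': 42}

{'x': 15, 'y': 25, 'z': 2, 'total': 42}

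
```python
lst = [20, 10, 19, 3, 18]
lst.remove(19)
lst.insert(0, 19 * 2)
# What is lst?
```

After line 1: lst = [20, 10, 19, 3, 18]
After line 2 (remove first 19): lst = [20, 10, 3, 18]
After line 3 (insert 38 at index 0): lst = [38, 20, 10, 3, 18]

[38, 20, 10, 3, 18]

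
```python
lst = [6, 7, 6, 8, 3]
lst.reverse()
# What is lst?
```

[3, 8, 6, 7, 6]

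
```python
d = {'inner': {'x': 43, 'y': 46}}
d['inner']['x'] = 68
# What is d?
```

After line 1: d = {'inner': {'x': 43, 'y': 46}}
After line 2 (inner x overwritten): d = {'inner': {'x': 68, 'y': 46}}

{'inner': {'x': 68, 'y': 46}}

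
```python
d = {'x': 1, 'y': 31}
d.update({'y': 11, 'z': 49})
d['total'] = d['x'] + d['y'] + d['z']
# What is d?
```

After line 1: d = {'x': 1, 'y': 31}
After line 2 (y overwritten, z added): d = {'x': 1, 'y': 11, 'z': 49}
After line 3 (total = 1 + 11 + 49 = 61): d = {'x': 1, 'y': 11, 'z': 49, 'total': 61}

{'x': 1, 'y': 11, 'z': 49, 'total': 61}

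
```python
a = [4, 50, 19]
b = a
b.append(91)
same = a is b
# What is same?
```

After line 1: a = [4, 50, 19]
After line 2 (b = a is an alias, same object): a = [4, 50, 19], b = [4, 50, 19]
After line 3 (b.append mutates the shared list): a = [4, 50, 19, 91], b = [4, 50, 19, 91]
After line 4 (same = a is b; same object -> True): same = True

True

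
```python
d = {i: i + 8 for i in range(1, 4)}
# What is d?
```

{1: 9, 2: 10, 3: 11}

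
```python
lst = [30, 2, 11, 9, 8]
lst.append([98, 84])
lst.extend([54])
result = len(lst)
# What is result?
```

After line 1: lst = [30, 2, 11, 9, 8]
After line 2 (append adds [98, 84] as single element): lst = [30, 2, 11, 9, 8, [98, 84]]
After line 3 (extend unpacks [54], adds 54): lst = [30, 2, 11, 9, 8, [98, 84], 54]
After line 4: result = len(lst) = 7

7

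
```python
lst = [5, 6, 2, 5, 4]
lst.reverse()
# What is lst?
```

[4, 5, 2, 6, 5]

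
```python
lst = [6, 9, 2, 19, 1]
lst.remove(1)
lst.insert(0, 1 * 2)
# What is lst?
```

After line 1: lst = [6, 9, 2, 19, 1]
After line 2 (remove first 1): lst = [6, 9, 2, 19]
After line 3 (insert 2 at index 0): lst = [2, 6, 9, 2, 19]

[2, 6, 9, 2, 19]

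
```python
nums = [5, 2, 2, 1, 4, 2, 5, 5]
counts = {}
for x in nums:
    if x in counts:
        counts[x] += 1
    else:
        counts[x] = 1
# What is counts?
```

Initial: counts = {}, nums = [5, 2, 2, 1, 4, 2, 5, 5]
See 5: counts = {5: 1}
See 2: counts = {5: 1, 2: 1}
See 2: counts = {5: 1, 2: 2}
See 1: counts = {5: 1, 2: 2, 1: 1}
See 4: counts = {5: 1, 2: 2, 1: 1, 4: 1}
See 2: counts = {5: 1, 2: 3, 1: 1, 4: 1}
See 5: counts = {5: 2, 2: 3, 1: 1, 4: 1}
See 5: counts = {5: 3, 2: 3, 1: 1, 4: 1}

{5: 3, 2: 3, 1: 1, 4: 1}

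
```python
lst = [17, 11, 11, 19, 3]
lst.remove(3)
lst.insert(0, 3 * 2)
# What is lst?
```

After line 1: lst = [17, 11, 11, 19, 3]
After line 2 (remove first 3): lst = [17, 11, 11, 19]
After line 3 (insert 6 at index 0): lst = [6, 17, 11, 11, 19]

[6, 17, 11, 11, 19]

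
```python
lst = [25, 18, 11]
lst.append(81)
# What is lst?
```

[25, 18, 11, 81]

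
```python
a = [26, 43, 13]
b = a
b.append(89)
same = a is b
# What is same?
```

After line 1: a = [26, 43, 13]
After line 2 (b = a is an alias, same object): a = [26, 43, 13], b = [26, 43, 13]
After line 3 (b.append mutates the shared list): a = [26, 43, 13, 89], b = [26, 43, 13, 89]
After line 4 (same = a is b; same object -> True): same = True

True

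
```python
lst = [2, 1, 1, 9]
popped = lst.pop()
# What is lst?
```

[2, 1, 1]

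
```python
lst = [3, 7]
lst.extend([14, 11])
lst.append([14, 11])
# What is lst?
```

After line 1: lst = [3, 7]
After line 2 (extend unpacks [14, 11]): lst = [3, 7, 14, 11]
After line 3 (append adds [14, 11] as single element): lst = [3, 7, 14, 11, [14, 11]]

[3, 7, 14, 11, [14, 11]]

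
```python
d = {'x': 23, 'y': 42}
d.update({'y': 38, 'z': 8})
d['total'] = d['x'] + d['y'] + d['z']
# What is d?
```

After line 1: d = {'x': 23, 'y': 42}
After line 2 (y overwritten, z added): d = {'x': 23, 'y': 38, 'z': 8}
After line 3 (total = 23 + 38 + 8 = 69): d = {'x': 23, 'y': 38, 'z': 8, 'total': 69}

{'x': 23, 'y': 38, 'z': 8, 'total': 69}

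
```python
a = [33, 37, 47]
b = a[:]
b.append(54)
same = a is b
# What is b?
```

After line 1: a = [33, 37, 47]
After line 2 (b = a[:] is a shallow copy, new object): a = [33, 37, 47], b = [33, 37, 47]
After line 3 (append only mutates b): a = [33, 37, 47], b = [33, 37, 47, 54]
After line 4 (same = a is b; different objects -> False): same = False

[33, 37, 47, 54]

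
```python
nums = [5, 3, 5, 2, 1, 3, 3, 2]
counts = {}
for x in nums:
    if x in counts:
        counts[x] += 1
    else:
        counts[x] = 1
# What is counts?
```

Initial: counts = {}, nums = [5, 3, 5, 2, 1, 3, 3, 2]
See 5: counts = {5: 1}
See 3: counts = {5: 1, 3: 1}
See 5: counts = {5: 2, 3: 1}
See 2: counts = {5: 2, 3: 1, 2: 1}
See 1: counts = {5: 2, 3: 1, 2: 1, 1: 1}
See 3: counts = {5: 2, 3: 2, 2: 1, 1: 1}
See 3: counts = {5: 2, 3: 3, 2: 1, 1: 1}
See 2: counts = {5: 2, 3: 3, 2: 2, 1: 1}

{5: 2, 3: 3, 2: 2, 1: 1}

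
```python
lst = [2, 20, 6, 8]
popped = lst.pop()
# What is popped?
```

8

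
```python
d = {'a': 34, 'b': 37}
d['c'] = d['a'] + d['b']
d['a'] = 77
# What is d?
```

After line 1: d = {'a': 34, 'b': 37}
After line 2 (d['c'] = 34 + 37): d = {'a': 34, 'b': 37, 'c': 71}
After line 3: d = {'a': 77, 'b': 37, 'c': 71}

{'a': 77, 'b': 37, 'c': 71}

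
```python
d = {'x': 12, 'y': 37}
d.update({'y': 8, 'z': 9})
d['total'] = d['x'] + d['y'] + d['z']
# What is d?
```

After line 1: d = {'x': 12, 'y': 37}
After line 2 (y overwritten, z added): d = {'x': 12, 'y': 8, 'z': 9}
After line 3 (total = 12 + 8 + 9 = 29): d = {'x': 12, 'y': 8, 'z': 9, 'total': 29}

{'x': 12, 'y': 8, 'z': 9, 'total': 29}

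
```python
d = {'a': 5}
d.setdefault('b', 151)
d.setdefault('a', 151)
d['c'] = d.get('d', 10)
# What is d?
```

After line 1: d = {'a': 5}
After line 2 (setdefault adds 'b'=151): d = {'a': 5, 'b': 151}
After line 3 (setdefault 'a' no-op, already exists): d = {'a': 5, 'b': 151}
After line 4 (get('d', 10) returns default since 'd' not in d): d = {'a': 5, 'b': 151, 'c': 10}

{'a': 5, 'b': 151, 'c': 10}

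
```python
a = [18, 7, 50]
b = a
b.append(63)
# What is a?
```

After line 1: a = [18, 7, 50]
After line 2 (b = a is an alias, same object): a = [18, 7, 50], b = [18, 7, 50]
After line 3 (b.append mutates the shared list): a = [18, 7, 50, 63], b = [18, 7, 50, 63]

[18, 7, 50, 63]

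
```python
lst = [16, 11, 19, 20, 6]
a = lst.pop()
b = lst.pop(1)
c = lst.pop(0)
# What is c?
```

After line 1: lst = [16, 11, 19, 20, 6]
After line 2 (pop() -> a = 6): lst = [16, 11, 19, 20]
After line 3 (pop(1) -> b = 11): lst = [16, 19, 20]
After line 4 (pop(0) -> c = 16): lst = [19, 20]

16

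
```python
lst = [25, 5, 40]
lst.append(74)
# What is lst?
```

[25, 5, 40, 74]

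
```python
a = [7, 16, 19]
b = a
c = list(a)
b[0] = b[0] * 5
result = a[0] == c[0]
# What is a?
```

After line 1: a = [7, 16, 19]
After line 2 (b = a, alias): a = [7, 16, 19], b = [7, 16, 19]
After line 3 (c = list(a) is a copy, new object): c = [7, 16, 19]
After line 4 (b[0] = 7 * 5 = 35; mutates shared a/b): a = b = [35, 16, 19], c = [7, 16, 19]
After line 5 (a[0] = 35, c[0] = 7; result = False)

[35, 16, 19]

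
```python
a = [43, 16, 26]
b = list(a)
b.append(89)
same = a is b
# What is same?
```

After line 1: a = [43, 16, 26]
After line 2 (b = list(a) is a shallow copy, new object): a = [43, 16, 26], b = [43, 16, 26]
After line 3 (append only mutates b): a = [43, 16, 26], b = [43, 16, 26, 89]
After line 4 (same = a is b; different objects -> False): same = False

False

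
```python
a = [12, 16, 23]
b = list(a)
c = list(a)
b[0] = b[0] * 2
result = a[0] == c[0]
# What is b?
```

After line 1: a = [12, 16, 23]
After line 2 (b = list(a), copy): a = [12, 16, 23], b = [12, 16, 23]
After line 3 (c = list(a) is a copy, new object): c = [12, 16, 23]
After line 4 (b[0] = 12 * 2 = 24; only b mutates (copy)): a = [12, 16, 23], b = [24, 16, 23], c = [12, 16, 23]
After line 5 (a[0] = 12, c[0] = 12; result = True)

[24, 16, 23]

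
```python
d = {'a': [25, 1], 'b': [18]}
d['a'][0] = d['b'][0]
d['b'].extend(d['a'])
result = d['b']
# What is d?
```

After line 1: d = {'a': [25, 1], 'b': [18]}
After line 2 (a[0] = b[0] = 18): d = {'a': [18, 1], 'b': [18]}
After line 3 (b.extend(a) appends [18, 1]): d = {'a': [18, 1], 'b': [18, 18, 1]}
After line 4: result = d['b'] = [18, 18, 1]

{'a': [18, 1], 'b': [18, 18, 1]}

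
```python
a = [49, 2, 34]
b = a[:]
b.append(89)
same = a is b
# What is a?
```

After line 1: a = [49, 2, 34]
After line 2 (b = a[:] is a shallow copy, new object): a = [49, 2, 34], b = [49, 2, 34]
After line 3 (append only mutates b): a = [49, 2, 34], b = [49, 2, 34, 89]
After line 4 (same = a is b; different objects -> False): same = False

[49, 2, 34]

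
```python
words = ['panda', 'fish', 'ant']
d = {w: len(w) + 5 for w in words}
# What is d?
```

{'panda': 10, 'fish': 9, 'ant': 8}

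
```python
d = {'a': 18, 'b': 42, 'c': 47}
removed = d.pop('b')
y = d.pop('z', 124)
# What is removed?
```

After line 1: d = {'a': 18, 'b': 42, 'c': 47}
After line 2 (pop 'b' returns 42): d = {'a': 18, 'c': 47}, removed = 42
After line 3 (pop 'z' missing, returns default 124): d = {'a': 18, 'c': 47}, y = 124

42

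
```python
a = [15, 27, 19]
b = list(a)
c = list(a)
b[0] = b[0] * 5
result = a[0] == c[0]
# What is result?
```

After line 1: a = [15, 27, 19]
After line 2 (b = list(a), copy): a = [15, 27, 19], b = [15, 27, 19]
After line 3 (c = list(a) is a copy, new object): c = [15, 27, 19]
After line 4 (b[0] = 15 * 5 = 75; only b mutates (copy)): a = [15, 27, 19], b = [75, 27, 19], c = [15, 27, 19]
After line 5 (a[0] = 15, c[0] = 15; result = True)

True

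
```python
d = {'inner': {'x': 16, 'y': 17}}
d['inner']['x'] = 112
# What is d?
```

After line 1: d = {'inner': {'x': 16, 'y': 17}}
After line 2 (inner x overwritten): d = {'inner': {'x': 112, 'y': 17}}

{'inner': {'x': 112, 'y': 17}}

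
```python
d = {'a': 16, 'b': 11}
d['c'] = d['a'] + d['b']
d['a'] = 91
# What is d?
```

After line 1: d = {'a': 16, 'b': 11}
After line 2 (d['c'] = 16 + 11): d = {'a': 16, 'b': 11, 'c': 27}
After line 3: d = {'a': 91, 'b': 11, 'c': 27}

{'a': 91, 'b': 11, 'c': 27}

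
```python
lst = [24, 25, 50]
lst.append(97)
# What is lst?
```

[24, 25, 50, 97]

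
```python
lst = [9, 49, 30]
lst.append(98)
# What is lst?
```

[9, 49, 30, 98]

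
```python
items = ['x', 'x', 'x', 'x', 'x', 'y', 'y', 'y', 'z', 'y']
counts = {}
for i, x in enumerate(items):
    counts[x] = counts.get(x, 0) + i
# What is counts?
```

Initial: counts = {}, items = ['x', 'x', 'x', 'x', 'x', 'y', 'y', 'y', 'z', 'y']
i=0, x='x': counts = {'x': 0}
i=1, x='x': counts = {'x': 1}
i=2, x='x': counts = {'x': 3}
i=3, x='x': counts = {'x': 6}
i=4, x='x': counts = {'x': 10}
i=5, x='y': counts = {'x': 10, 'y': 5}
i=6, x='y': counts = {'x': 10, 'y': 11}
i=7, x='y': counts = {'x': 10, 'y': 18}
i=8, x='z': counts = {'x': 10, 'y': 18, 'z': 8}
i=9, x='y': counts = {'x': 10, 'y': 27, 'z': 8}

{'x': 10, 'y': 27, 'z': 8}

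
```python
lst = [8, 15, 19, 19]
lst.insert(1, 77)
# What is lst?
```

[8, 77, 15, 19, 19]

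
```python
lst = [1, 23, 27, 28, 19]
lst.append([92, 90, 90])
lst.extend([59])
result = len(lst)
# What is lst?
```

After line 1: lst = [1, 23, 27, 28, 19]
After line 2 (append adds [92, 90, 90] as single element): lst = [1, 23, 27, 28, 19, [92, 90, 90]]
After line 3 (extend unpacks [59], adds 59): lst = [1, 23, 27, 28, 19, [92, 90, 90], 59]
After line 4: result = len(lst) = 7

[1, 23, 27, 28, 19, [92, 90, 90], 59]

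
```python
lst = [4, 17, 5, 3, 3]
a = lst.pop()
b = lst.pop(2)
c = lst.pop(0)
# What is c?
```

After line 1: lst = [4, 17, 5, 3, 3]
After line 2 (pop() -> a = 3): lst = [4, 17, 5, 3]
After line 3 (pop(2) -> b = 5): lst = [4, 17, 3]
After line 4 (pop(0) -> c = 4): lst = [17, 3]

4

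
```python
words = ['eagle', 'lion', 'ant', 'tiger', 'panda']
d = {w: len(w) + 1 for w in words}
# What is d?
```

{'eagle': 6, 'lion': 5, 'ant': 4, 'tiger': 6, 'panda': 6}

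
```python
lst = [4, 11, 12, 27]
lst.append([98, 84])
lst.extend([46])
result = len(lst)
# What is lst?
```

After line 1: lst = [4, 11, 12, 27]
After line 2 (append adds [98, 84] as single element): lst = [4, 11, 12, 27, [98, 84]]
After line 3 (extend unpacks [46], adds 46): lst = [4, 11, 12, 27, [98, 84], 46]
After line 4: result = len(lst) = 6

[4, 11, 12, 27, [98, 84], 46]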